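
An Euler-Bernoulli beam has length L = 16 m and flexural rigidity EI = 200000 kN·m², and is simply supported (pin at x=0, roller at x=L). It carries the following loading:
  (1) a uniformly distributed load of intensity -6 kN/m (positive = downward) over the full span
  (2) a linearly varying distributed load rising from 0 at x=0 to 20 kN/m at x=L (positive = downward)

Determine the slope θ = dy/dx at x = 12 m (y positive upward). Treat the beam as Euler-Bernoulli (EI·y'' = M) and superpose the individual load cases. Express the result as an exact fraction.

θ(12) = 521/225000 rad

Load 1 — uniform load w=-6 kN/m over full span:
  θ_1 = -w(L³-6Lx²+4x³)/(24EI) = -(-6)·(16³-6·16·12²+4·12³)/(24·200000) = -11/3125 rad
Load 2 — triangular load w₀=20 kN/m (0→w₀ over full span):
  θ_2 = -w₀(7L⁴-30L²x²+15x⁴)/(360LEI) = -20·(7·16⁴-30·16²·12²+15·12⁴)/(360·16·200000) = 1313/225000 rad
Superposition: θ = Σ θ_i = 521/225000 rad ≈ 0.002316 rad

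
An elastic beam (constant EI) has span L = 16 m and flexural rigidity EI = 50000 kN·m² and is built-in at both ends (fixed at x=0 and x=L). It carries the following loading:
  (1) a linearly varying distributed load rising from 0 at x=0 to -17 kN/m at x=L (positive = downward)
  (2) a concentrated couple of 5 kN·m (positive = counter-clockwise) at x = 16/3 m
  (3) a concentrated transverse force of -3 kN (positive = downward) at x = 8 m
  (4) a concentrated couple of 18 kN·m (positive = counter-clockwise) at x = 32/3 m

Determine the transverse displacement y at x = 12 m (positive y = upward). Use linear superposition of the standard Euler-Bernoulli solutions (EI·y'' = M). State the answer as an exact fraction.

y(12) = 5189/281250 m

Load 1 — triangular load w₀=-17 kN/m (0→w₀ over full span):
  y_1 = -w₀x²(L-x)²(x+2L)/(120LEI) = -(-17)·12²·(16-12)²·(12+2·16)/(120·16·50000) = 561/31250 m
Load 2 — applied couple M₀=5 kN·m at a=16/3 m (b=L-a=32/3):
  y_2 = (R_Ax³/6 - M_Ax²/2 - M₀(x-a)²/2)/EI  [x>a] with R_A=5/12, M_A=0 = ((5/12)·12³/6 - 0·12²/2 - 5·(12-(16/3))²/2)/50000 = 1/5625 m
Load 3 — point force P=-3 kN at a=8 m (b=L-a=8):
  y_3 = -Pa²(L-x)²(3bL-(3b+a)(L-x))/(6L³EI)  [x>a] = -(-3)·8²·(16-12)²·(3·8·16-(3·8+8)·(16-12))/(6·16³·50000) = 2/3125 m
Load 4 — applied couple M₀=18 kN·m at a=32/3 m (b=L-a=16/3):
  y_4 = (R_Ax³/6 - M_Ax²/2 - M₀(x-a)²/2)/EI  [x>a] with R_A=3/2, M_A=6 = ((3/2)·12³/6 - 6·12²/2 - 18·(12-(32/3))²/2)/50000 = -1/3125 m
Superposition: y = Σ y_i = 5189/281250 m ≈ 0.018450 m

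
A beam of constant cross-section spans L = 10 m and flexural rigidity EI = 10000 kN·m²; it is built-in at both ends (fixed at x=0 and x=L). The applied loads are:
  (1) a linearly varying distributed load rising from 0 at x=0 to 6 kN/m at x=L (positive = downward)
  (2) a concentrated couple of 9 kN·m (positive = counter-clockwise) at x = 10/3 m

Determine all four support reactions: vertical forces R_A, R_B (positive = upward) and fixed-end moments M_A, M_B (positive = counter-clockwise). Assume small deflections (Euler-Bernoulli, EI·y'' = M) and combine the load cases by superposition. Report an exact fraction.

R_A = 51/5 kN, M_A = 20 kN·m, R_B = 99/5 kN, M_B = -27 kN·m

Load 1 — triangular load w₀=6 kN/m (0→w₀ over full span):
  R_A = 3w₀L/20 = 3·6·10/20 = 9 kN
  M_A = w₀L²/30 = 6·10²/30 = 20 kN·m
  R_B = 7w₀L/20 = 7·6·10/20 = 21 kN
  M_B = -w₀L²/20 = -6·10²/20 = -30 kN·m
Load 2 — applied couple M₀=9 kN·m at a=10/3 m (b=L-a=20/3):
  R_A = 6M₀ab/L³ = 6·9·(10/3)·(20/3)/10³ = 6/5 kN
  M_A = M₀b(2a-b)/L² = 9·(20/3)·(2·(10/3)-(20/3))/10² = 0 kN·m
  R_B = -6M₀ab/L³ = -6·9·(10/3)·(20/3)/10³ = -6/5 kN
  M_B = M₀a(2b-a)/L² = 9·(10/3)·(2·(20/3)-(10/3))/10² = 3 kN·m
Superposition: R_A = 51/5 kN, M_A = 20 kN·m, R_B = 99/5 kN, M_B = -27 kN·m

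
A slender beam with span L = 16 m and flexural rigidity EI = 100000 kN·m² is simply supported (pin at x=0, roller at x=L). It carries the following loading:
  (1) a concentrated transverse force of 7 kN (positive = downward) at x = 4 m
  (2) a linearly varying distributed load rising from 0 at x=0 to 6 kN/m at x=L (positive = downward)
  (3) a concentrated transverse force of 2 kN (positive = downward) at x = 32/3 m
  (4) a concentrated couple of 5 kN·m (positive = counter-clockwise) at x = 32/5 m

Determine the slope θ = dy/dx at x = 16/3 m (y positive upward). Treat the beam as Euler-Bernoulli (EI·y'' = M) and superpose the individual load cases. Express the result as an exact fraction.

Load 1 — point force P=7 kN at a=4 m (b=L-a=12):
  θ_1 = -Pa(2L²-6Lx+3x²+a²)/(6LEI)  [x>a] = -7·4·(2·16²-6·16·(16/3)+3·(16/3)²+4²)/(6·16·100000) = -133/450000 rad
Load 2 — triangular load w₀=6 kN/m (0→w₀ over full span):
  θ_2 = -w₀(7L⁴-30L²x²+15x⁴)/(360LEI) = -6·(7·16⁴-30·16²·(16/3)²+15·(16/3)⁴)/(360·16·100000) = -3328/1265625 rad
Load 3 — point force P=2 kN at a=32/3 m (b=L-a=16/3):
  θ_3 = -Pb(L²-b²-3x²)/(6LEI)  [x≤a] = -2·(16/3)·(16²-(16/3)²-3·(16/3)²)/(6·16·100000) = -8/50625 rad
Load 4 — applied couple M₀=5 kN·m at a=32/5 m (b=L-a=48/5):
  θ_4 = (M₀x²/(2L)+C₁)/EI  [x≤a] with C₁=M₀(3b²-L²)/(6L)=16/15 = (5·(16/3)²/(2·16)+(16/15))/100000 = 31/562500 rad
Superposition: θ = Σ θ_i = -757/250000 rad ≈ -0.003028 rad

θ(16/3) = -757/250000 rad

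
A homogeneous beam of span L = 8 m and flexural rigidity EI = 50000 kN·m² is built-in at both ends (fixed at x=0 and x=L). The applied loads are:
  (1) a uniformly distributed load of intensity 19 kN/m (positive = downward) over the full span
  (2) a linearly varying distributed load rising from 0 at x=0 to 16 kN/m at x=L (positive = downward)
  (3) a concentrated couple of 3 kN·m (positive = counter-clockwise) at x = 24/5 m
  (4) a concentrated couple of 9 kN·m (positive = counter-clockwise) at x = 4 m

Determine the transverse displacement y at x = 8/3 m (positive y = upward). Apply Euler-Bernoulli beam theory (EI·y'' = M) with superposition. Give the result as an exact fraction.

y(8/3) = -518123/113906250 m

Load 1 — uniform load w=19 kN/m over full span:
  y_1 = -wx²(L-x)²/(24EI) = -19·(8/3)²·(8-(8/3))²/(24·50000) = -2432/759375 m
Load 2 — triangular load w₀=16 kN/m (0→w₀ over full span):
  y_2 = -w₀x²(L-x)²(x+2L)/(120LEI) = -16·(8/3)²·(8-(8/3))²·((8/3)+2·8)/(120·8·50000) = -14336/11390625 m
Load 3 — applied couple M₀=3 kN·m at a=24/5 m (b=L-a=16/5):
  y_3 = (R_Ax³/6 - M_Ax²/2)/EI  [x≤a] with R_A=27/50, M_A=24/25 = ((27/50)·(8/3)³/6 - (24/25)·(8/3)²/2)/50000 = -8/234375 m
Load 4 — applied couple M₀=9 kN·m at a=4 m (b=L-a=4):
  y_4 = (R_Ax³/6 - M_Ax²/2)/EI  [x≤a] with R_A=27/16, M_A=9/4 = ((27/16)·(8/3)³/6 - (9/4)·(8/3)²/2)/50000 = -1/18750 m
Superposition: y = Σ y_i = -518123/113906250 m ≈ -0.004549 m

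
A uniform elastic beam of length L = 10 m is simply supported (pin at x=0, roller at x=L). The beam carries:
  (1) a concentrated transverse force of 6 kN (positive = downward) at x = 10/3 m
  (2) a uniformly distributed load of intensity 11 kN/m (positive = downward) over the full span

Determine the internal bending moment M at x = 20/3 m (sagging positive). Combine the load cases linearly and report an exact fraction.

M(20/3) = 1160/9 kN·m

Load 1 — point force P=6 kN at a=10/3 m (b=L-a=20/3):
  M_1 = Pa(L-x)/L  [x>a] = 6·(10/3)·(10-(20/3))/10 = 20/3 kN·m
Load 2 — uniform load w=11 kN/m over full span:
  M_2 = wx(L-x)/2 = 11·(20/3)·(10-(20/3))/2 = 1100/9 kN·m
Superposition: M = Σ M_i = 1160/9 kN·m ≈ 128.888889 kN·m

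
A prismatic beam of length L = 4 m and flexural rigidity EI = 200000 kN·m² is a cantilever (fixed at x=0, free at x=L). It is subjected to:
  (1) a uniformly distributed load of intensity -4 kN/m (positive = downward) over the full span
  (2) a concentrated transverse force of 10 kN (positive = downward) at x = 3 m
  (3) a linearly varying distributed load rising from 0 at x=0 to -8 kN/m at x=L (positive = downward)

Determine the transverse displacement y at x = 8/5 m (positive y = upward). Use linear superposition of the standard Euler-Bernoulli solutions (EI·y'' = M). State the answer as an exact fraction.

y(8/5) = 10601/48828125 m

Load 1 — uniform load w=-4 kN/m over full span:
  y_1 = -wx²(x²-4Lx+6L²)/(24EI) = -(-4)·(8/5)²·((8/5)²-4·4·(8/5)+6·4²)/(24·200000) = 304/1953125 m
Load 2 — point force P=10 kN at a=3 m (b=L-a=1):
  y_2 = -Px²(3a-x)/(6EI)  [x≤a] = -10·(8/5)²·(3·3-(8/5))/(6·200000) = -37/234375 m
Load 3 — triangular load w₀=-8 kN/m (0→w₀ over full span):
  y_3 = (w₀Lx³/12-w₀L²x²/6-w₀x⁵/(120L))/EI = ((-8)·4·(8/5)³/12-(-8)·4²·(8/5)²/6-(-8)·(8/5)⁵/(120·4))/200000 = 32128/146484375 m
Superposition: y = Σ y_i = 10601/48828125 m ≈ 0.000217 m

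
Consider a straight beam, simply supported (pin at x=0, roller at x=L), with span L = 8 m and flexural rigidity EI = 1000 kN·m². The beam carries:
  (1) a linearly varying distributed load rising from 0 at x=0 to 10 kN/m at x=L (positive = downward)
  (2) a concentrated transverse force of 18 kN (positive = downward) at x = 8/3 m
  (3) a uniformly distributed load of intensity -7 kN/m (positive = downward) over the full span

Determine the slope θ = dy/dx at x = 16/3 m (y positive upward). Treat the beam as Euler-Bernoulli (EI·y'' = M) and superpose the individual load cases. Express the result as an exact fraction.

Load 1 — triangular load w₀=10 kN/m (0→w₀ over full span):
  θ_1 = -w₀(7L⁴-30L²x²+15x⁴)/(360LEI) = -10·(7·8⁴-30·8²·(16/3)²+15·(16/3)⁴)/(360·8·1000) = 1456/30375 rad
Load 2 — point force P=18 kN at a=8/3 m (b=L-a=16/3):
  θ_2 = -Pa(2L²-6Lx+3x²+a²)/(6LEI)  [x>a] = -18·(8/3)·(2·8²-6·8·(16/3)+3·(16/3)²+(8/3)²)/(6·8·1000) = 8/225 rad
Load 3 — uniform load w=-7 kN/m over full span:
  θ_3 = -w(L³-6Lx²+4x³)/(24EI) = -(-7)·(8³-6·8·(16/3)²+4·(16/3)³)/(24·1000) = -728/10125 rad
Superposition: θ = Σ θ_i = 352/30375 rad ≈ 0.011588 rad

θ(16/3) = 352/30375 rad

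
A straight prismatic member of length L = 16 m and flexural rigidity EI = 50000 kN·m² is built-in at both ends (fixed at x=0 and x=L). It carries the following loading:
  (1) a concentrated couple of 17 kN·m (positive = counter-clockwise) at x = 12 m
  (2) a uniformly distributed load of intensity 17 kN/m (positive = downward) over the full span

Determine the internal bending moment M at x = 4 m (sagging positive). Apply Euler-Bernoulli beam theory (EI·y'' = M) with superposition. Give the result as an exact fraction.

Load 1 — applied couple M₀=17 kN·m at a=12 m (b=L-a=4):
  M_1 = R_Ax - M_A  [x≤a] with R_A=153/128, M_A=85/16 = (153/128)·4 - (85/16) = -17/32 kN·m
Load 2 — uniform load w=17 kN/m over full span:
  M_2 = wLx/2 - wL²/12 - wx²/2 = 17·16·4/2 - 17·16²/12 - 17·4²/2 = 136/3 kN·m
Superposition: M = Σ M_i = 4301/96 kN·m ≈ 44.802083 kN·m

M(4) = 4301/96 kN·m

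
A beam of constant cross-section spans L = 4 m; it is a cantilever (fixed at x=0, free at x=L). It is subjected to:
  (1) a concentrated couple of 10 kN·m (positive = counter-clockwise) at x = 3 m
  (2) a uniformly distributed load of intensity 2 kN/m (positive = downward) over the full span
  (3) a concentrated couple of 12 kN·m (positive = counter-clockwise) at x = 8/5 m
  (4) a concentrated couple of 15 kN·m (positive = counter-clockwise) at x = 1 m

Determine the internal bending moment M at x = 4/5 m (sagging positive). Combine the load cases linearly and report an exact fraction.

Load 1 — applied couple M₀=10 kN·m at a=3 m (b=L-a=1):
  M_1 = M₀  [x≤a] = 10 = 10 kN·m
Load 2 — uniform load w=2 kN/m over full span:
  M_2 = -w(L-x)²/2 = -2·(4-(4/5))²/2 = -256/25 kN·m
Load 3 — applied couple M₀=12 kN·m at a=8/5 m (b=L-a=12/5):
  M_3 = M₀  [x≤a] = 12 = 12 kN·m
Load 4 — applied couple M₀=15 kN·m at a=1 m (b=L-a=3):
  M_4 = M₀  [x≤a] = 15 = 15 kN·m
Superposition: M = Σ M_i = 669/25 kN·m ≈ 26.760000 kN·m

M(4/5) = 669/25 kN·m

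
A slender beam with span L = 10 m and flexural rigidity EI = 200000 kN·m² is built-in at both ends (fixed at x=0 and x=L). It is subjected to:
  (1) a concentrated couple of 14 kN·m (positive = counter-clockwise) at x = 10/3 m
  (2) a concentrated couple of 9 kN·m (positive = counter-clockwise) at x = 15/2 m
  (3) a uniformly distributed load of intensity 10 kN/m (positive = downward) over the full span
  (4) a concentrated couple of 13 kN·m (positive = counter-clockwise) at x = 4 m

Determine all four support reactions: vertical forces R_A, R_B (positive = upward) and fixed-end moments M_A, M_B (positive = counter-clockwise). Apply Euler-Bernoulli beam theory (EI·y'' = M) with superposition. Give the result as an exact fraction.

R_A = 328507/6000 kN, M_A = 105247/1200 kN·m, R_B = 271493/6000 kN, M_B = -91433/1200 kN·m

Load 1 — applied couple M₀=14 kN·m at a=10/3 m (b=L-a=20/3):
  R_A = 6M₀ab/L³ = 6·14·(10/3)·(20/3)/10³ = 28/15 kN
  M_A = M₀b(2a-b)/L² = 14·(20/3)·(2·(10/3)-(20/3))/10² = 0 kN·m
  R_B = -6M₀ab/L³ = -6·14·(10/3)·(20/3)/10³ = -28/15 kN
  M_B = M₀a(2b-a)/L² = 14·(10/3)·(2·(20/3)-(10/3))/10² = 14/3 kN·m
Load 2 — applied couple M₀=9 kN·m at a=15/2 m (b=L-a=5/2):
  R_A = 6M₀ab/L³ = 6·9·(15/2)·(5/2)/10³ = 81/80 kN
  M_A = M₀b(2a-b)/L² = 9·(5/2)·(2·(15/2)-(5/2))/10² = 45/16 kN·m
  R_B = -6M₀ab/L³ = -6·9·(15/2)·(5/2)/10³ = -81/80 kN
  M_B = M₀a(2b-a)/L² = 9·(15/2)·(2·(5/2)-(15/2))/10² = -27/16 kN·m
Load 3 — uniform load w=10 kN/m over full span:
  R_A = wL/2 = 10·10/2 = 50 kN
  M_A = wL²/12 = 10·10²/12 = 250/3 kN·m
  R_B = wL/2 = 10·10/2 = 50 kN
  M_B = -wL²/12 = -10·10²/12 = -250/3 kN·m
Load 4 — applied couple M₀=13 kN·m at a=4 m (b=L-a=6):
  R_A = 6M₀ab/L³ = 6·13·4·6/10³ = 234/125 kN
  M_A = M₀b(2a-b)/L² = 13·6·(2·4-6)/10² = 39/25 kN·m
  R_B = -6M₀ab/L³ = -6·13·4·6/10³ = -234/125 kN
  M_B = M₀a(2b-a)/L² = 13·4·(2·6-4)/10² = 104/25 kN·m
Superposition: R_A = 328507/6000 kN, M_A = 105247/1200 kN·m, R_B = 271493/6000 kN, M_B = -91433/1200 kN·m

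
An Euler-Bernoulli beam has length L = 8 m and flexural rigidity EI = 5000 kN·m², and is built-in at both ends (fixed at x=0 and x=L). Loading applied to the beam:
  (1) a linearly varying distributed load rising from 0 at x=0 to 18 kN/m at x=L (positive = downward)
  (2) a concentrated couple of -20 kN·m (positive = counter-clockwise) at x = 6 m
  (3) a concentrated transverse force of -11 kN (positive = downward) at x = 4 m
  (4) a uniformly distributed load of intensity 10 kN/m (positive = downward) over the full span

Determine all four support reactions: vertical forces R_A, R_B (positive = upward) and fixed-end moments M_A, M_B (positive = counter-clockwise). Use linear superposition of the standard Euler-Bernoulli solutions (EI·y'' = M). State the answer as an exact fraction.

R_A = 4263/80 kN, M_A = 4469/60 kN·m, R_B = 7017/80 kN, M_B = -5771/60 kN·m

Load 1 — triangular load w₀=18 kN/m (0→w₀ over full span):
  R_A = 3w₀L/20 = 3·18·8/20 = 108/5 kN
  M_A = w₀L²/30 = 18·8²/30 = 192/5 kN·m
  R_B = 7w₀L/20 = 7·18·8/20 = 252/5 kN
  M_B = -w₀L²/20 = -18·8²/20 = -288/5 kN·m
Load 2 — applied couple M₀=-20 kN·m at a=6 m (b=L-a=2):
  R_A = 6M₀ab/L³ = 6·(-20)·6·2/8³ = -45/16 kN
  M_A = M₀b(2a-b)/L² = (-20)·2·(2·6-2)/8² = -25/4 kN·m
  R_B = -6M₀ab/L³ = -6·(-20)·6·2/8³ = 45/16 kN
  M_B = M₀a(2b-a)/L² = (-20)·6·(2·2-6)/8² = 15/4 kN·m
Load 3 — point force P=-11 kN at a=4 m (b=L-a=4):
  R_A = Pb²(3a+b)/L³ = (-11)·4²·(3·4+4)/8³ = -11/2 kN
  M_A = Pab²/L² = (-11)·4·4²/8² = -11 kN·m
  R_B = Pa²(a+3b)/L³ = (-11)·4²·(4+3·4)/8³ = -11/2 kN
  M_B = -Pa²b/L² = -(-11)·4²·4/8² = 11 kN·m
Load 4 — uniform load w=10 kN/m over full span:
  R_A = wL/2 = 10·8/2 = 40 kN
  M_A = wL²/12 = 10·8²/12 = 160/3 kN·m
  R_B = wL/2 = 10·8/2 = 40 kN
  M_B = -wL²/12 = -10·8²/12 = -160/3 kN·m
Superposition: R_A = 4263/80 kN, M_A = 4469/60 kN·m, R_B = 7017/80 kN, M_B = -5771/60 kN·m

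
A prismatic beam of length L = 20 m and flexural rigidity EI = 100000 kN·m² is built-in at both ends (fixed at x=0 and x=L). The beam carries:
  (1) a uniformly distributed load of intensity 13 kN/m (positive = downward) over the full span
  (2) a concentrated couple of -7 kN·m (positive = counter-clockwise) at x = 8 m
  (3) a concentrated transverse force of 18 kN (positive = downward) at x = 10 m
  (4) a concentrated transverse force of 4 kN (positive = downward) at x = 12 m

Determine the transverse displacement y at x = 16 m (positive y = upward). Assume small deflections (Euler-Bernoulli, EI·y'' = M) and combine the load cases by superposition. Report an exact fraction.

y(16) = -119987/4687500 m

Load 1 — uniform load w=13 kN/m over full span:
  y_1 = -wx²(L-x)²/(24EI) = -13·16²·(20-16)²/(24·100000) = -208/9375 m
Load 2 — applied couple M₀=-7 kN·m at a=8 m (b=L-a=12):
  y_2 = (R_Ax³/6 - M_Ax²/2 - M₀(x-a)²/2)/EI  [x>a] with R_A=-63/125, M_A=-21/25 = ((-63/125)·16³/6 - (-21/25)·16²/2 - (-7)·(16-8)²/2)/100000 = -49/390625 m
Load 3 — point force P=18 kN at a=10 m (b=L-a=10):
  y_3 = -Pa²(L-x)²(3bL-(3b+a)(L-x))/(6L³EI)  [x>a] = -18·10²·(20-16)²·(3·10·20-(3·10+10)·(20-16))/(6·20³·100000) = -33/12500 m
Load 4 — point force P=4 kN at a=12 m (b=L-a=8):
  y_4 = -Pa²(L-x)²(3bL-(3b+a)(L-x))/(6L³EI)  [x>a] = -4·12²·(20-16)²·(3·8·20-(3·8+12)·(20-16))/(6·20³·100000) = -252/390625 m
Superposition: y = Σ y_i = -119987/4687500 m ≈ -0.025597 m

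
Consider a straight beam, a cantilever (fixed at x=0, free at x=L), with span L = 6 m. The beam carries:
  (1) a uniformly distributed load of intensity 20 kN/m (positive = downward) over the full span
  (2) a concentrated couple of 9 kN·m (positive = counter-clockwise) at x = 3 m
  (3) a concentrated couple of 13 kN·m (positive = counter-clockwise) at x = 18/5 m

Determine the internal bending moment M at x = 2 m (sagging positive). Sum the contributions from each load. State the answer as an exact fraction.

Load 1 — uniform load w=20 kN/m over full span:
  M_1 = -w(L-x)²/2 = -20·(6-2)²/2 = -160 kN·m
Load 2 — applied couple M₀=9 kN·m at a=3 m (b=L-a=3):
  M_2 = M₀  [x≤a] = 9 = 9 kN·m
Load 3 — applied couple M₀=13 kN·m at a=18/5 m (b=L-a=12/5):
  M_3 = M₀  [x≤a] = 13 = 13 kN·m
Superposition: M = Σ M_i = -138 kN·m ≈ -138.000000 kN·m

M(2) = -138 kN·m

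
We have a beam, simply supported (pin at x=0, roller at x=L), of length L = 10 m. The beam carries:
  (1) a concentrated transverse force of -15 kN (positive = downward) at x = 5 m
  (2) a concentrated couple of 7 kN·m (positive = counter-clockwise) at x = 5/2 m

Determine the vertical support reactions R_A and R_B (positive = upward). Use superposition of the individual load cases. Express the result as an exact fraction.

Load 1 — point force P=-15 kN at a=5 m (b=L-a=5):
  R_A = Pb/L = (-15)·5/10 = -15/2 kN
  R_B = Pa/L = (-15)·5/10 = -15/2 kN
Load 2 — applied couple M₀=7 kN·m at a=5/2 m (b=L-a=15/2):
  R_A = M₀/L = 7/10 kN
  R_B = -M₀/L = -7/10 kN
Superposition: R_A = -34/5 kN, R_B = -41/5 kN

R_A = -34/5 kN, R_B = -41/5 kN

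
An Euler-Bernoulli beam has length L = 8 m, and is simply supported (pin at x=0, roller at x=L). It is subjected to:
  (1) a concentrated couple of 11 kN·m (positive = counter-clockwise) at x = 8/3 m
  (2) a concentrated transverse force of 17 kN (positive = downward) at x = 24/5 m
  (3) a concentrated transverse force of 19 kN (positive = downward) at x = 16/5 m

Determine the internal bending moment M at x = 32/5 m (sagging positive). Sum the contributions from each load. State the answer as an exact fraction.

Load 1 — applied couple M₀=11 kN·m at a=8/3 m (b=L-a=16/3):
  M_1 = M₀x/L - M₀  [x>a] = 11·(32/5)/8 - 11 = -11/5 kN·m
Load 2 — point force P=17 kN at a=24/5 m (b=L-a=16/5):
  M_2 = Pa(L-x)/L  [x>a] = 17·(24/5)·(8-(32/5))/8 = 408/25 kN·m
Load 3 — point force P=19 kN at a=16/5 m (b=L-a=24/5):
  M_3 = Pa(L-x)/L  [x>a] = 19·(16/5)·(8-(32/5))/8 = 304/25 kN·m
Superposition: M = Σ M_i = 657/25 kN·m ≈ 26.280000 kN·m

M(32/5) = 657/25 kN·m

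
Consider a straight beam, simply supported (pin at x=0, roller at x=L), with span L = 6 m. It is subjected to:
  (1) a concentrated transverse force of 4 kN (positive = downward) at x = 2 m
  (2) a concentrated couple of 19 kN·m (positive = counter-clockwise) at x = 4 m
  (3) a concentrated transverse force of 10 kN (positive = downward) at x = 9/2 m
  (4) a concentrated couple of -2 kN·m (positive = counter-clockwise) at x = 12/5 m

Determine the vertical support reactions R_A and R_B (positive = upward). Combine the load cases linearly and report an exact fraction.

Load 1 — point force P=4 kN at a=2 m (b=L-a=4):
  R_A = Pb/L = 4·4/6 = 8/3 kN
  R_B = Pa/L = 4·2/6 = 4/3 kN
Load 2 — applied couple M₀=19 kN·m at a=4 m (b=L-a=2):
  R_A = M₀/L = 19/6 kN
  R_B = -M₀/L = -19/6 kN
Load 3 — point force P=10 kN at a=9/2 m (b=L-a=3/2):
  R_A = Pb/L = 10·(3/2)/6 = 5/2 kN
  R_B = Pa/L = 10·(9/2)/6 = 15/2 kN
Load 4 — applied couple M₀=-2 kN·m at a=12/5 m (b=L-a=18/5):
  R_A = M₀/L = (-2)/6 = -1/3 kN
  R_B = -M₀/L = -(-2)/6 = 1/3 kN
Superposition: R_A = 8 kN, R_B = 6 kN

R_A = 8 kN, R_B = 6 kN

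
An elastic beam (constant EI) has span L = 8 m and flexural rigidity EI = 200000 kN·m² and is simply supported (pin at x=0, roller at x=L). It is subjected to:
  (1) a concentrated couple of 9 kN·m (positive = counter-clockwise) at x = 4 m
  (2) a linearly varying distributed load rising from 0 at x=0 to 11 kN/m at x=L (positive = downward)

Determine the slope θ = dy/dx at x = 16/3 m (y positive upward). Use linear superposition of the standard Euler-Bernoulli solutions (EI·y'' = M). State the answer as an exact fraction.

θ(16/3) = 65279/243000000 rad

Load 1 — applied couple M₀=9 kN·m at a=4 m (b=L-a=4):
  θ_1 = (M₀x²/(2L)-M₀(x-a)+C₁)/EI  [x>a] with C₁=M₀(3b²-L²)/(6L)=-3 = (9·(16/3)²/(2·8)-9·((16/3)-4)+(-3))/200000 = 1/200000 rad
Load 2 — triangular load w₀=11 kN/m (0→w₀ over full span):
  θ_2 = -w₀(7L⁴-30L²x²+15x⁴)/(360LEI) = -11·(7·8⁴-30·8²·(16/3)²+15·(16/3)⁴)/(360·8·200000) = 1001/3796875 rad
Superposition: θ = Σ θ_i = 65279/243000000 rad ≈ 0.000269 rad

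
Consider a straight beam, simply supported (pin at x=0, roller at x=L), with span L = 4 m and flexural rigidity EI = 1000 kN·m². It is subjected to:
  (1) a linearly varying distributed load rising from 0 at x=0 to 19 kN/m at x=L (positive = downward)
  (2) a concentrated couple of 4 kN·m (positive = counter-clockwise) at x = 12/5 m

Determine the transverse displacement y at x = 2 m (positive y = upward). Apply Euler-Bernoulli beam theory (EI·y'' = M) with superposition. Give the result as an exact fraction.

Load 1 — triangular load w₀=19 kN/m (0→w₀ over full span):
  y_1 = -w₀x(7L⁴-10L²x²+3x⁴)/(360LEI) = -19·2·(7·4⁴-10·4²·2²+3·2⁴)/(360·4·1000) = -19/600 m
Load 2 — applied couple M₀=4 kN·m at a=12/5 m (b=L-a=8/5):
  y_2 = (M₀x³/(6L)+C₁x)/EI  [x≤a] with C₁=M₀(3b²-L²)/(6L)=-104/75 = (4·2³/(6·4)+(-104/75)·2)/1000 = -9/6250 m
Superposition: y = Σ y_i = -2483/75000 m ≈ -0.033107 m

y(2) = -2483/75000 m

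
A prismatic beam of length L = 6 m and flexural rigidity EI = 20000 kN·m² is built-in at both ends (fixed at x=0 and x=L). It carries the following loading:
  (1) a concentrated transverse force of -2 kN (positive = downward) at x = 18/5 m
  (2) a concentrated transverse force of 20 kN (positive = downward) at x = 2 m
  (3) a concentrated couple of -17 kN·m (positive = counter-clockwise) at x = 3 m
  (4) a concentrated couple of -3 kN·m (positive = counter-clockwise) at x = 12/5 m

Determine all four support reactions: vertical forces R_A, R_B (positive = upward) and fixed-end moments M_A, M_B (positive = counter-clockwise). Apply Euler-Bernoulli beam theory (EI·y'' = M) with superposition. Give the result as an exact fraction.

Load 1 — point force P=-2 kN at a=18/5 m (b=L-a=12/5):
  R_A = Pb²(3a+b)/L³ = (-2)·(12/5)²·(3·(18/5)+(12/5))/6³ = -88/125 kN
  M_A = Pab²/L² = (-2)·(18/5)·(12/5)²/6² = -144/125 kN·m
  R_B = Pa²(a+3b)/L³ = (-2)·(18/5)²·((18/5)+3·(12/5))/6³ = -162/125 kN
  M_B = -Pa²b/L² = -(-2)·(18/5)²·(12/5)/6² = 216/125 kN·m
Load 2 — point force P=20 kN at a=2 m (b=L-a=4):
  R_A = Pb²(3a+b)/L³ = 20·4²·(3·2+4)/6³ = 400/27 kN
  M_A = Pab²/L² = 20·2·4²/6² = 160/9 kN·m
  R_B = Pa²(a+3b)/L³ = 20·2²·(2+3·4)/6³ = 140/27 kN
  M_B = -Pa²b/L² = -20·2²·4/6² = -80/9 kN·m
Load 3 — applied couple M₀=-17 kN·m at a=3 m (b=L-a=3):
  R_A = 6M₀ab/L³ = 6·(-17)·3·3/6³ = -17/4 kN
  M_A = M₀b(2a-b)/L² = (-17)·3·(2·3-3)/6² = -17/4 kN·m
  R_B = -6M₀ab/L³ = -6·(-17)·3·3/6³ = 17/4 kN
  M_B = M₀a(2b-a)/L² = (-17)·3·(2·3-3)/6² = -17/4 kN·m
Load 4 — applied couple M₀=-3 kN·m at a=12/5 m (b=L-a=18/5):
  R_A = 6M₀ab/L³ = 6·(-3)·(12/5)·(18/5)/6³ = -18/25 kN
  M_A = M₀b(2a-b)/L² = (-3)·(18/5)·(2·(12/5)-(18/5))/6² = -9/25 kN·m
  R_B = -6M₀ab/L³ = -6·(-3)·(12/5)·(18/5)/6³ = 18/25 kN
  M_B = M₀a(2b-a)/L² = (-3)·(12/5)·(2·(18/5)-(12/5))/6² = -24/25 kN·m
Superposition: R_A = 123401/13500 kN, M_A = 54071/4500 kN·m, R_B = 119599/13500 kN, M_B = -55669/4500 kN·m

R_A = 123401/13500 kN, M_A = 54071/4500 kN·m, R_B = 119599/13500 kN, M_B = -55669/4500 kN·m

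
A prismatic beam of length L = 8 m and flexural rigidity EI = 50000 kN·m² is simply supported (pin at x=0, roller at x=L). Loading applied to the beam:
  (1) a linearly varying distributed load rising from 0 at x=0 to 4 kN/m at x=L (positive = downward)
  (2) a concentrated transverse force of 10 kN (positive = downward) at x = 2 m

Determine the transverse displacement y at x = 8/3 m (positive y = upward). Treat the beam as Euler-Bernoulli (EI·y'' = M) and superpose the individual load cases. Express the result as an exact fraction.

y(8/3) = -7291/2278125 m

Load 1 — triangular load w₀=4 kN/m (0→w₀ over full span):
  y_1 = -w₀x(7L⁴-10L²x²+3x⁴)/(360LEI) = -4·(8/3)·(7·8⁴-10·8²·(8/3)²+3·(8/3)⁴)/(360·8·50000) = -4096/2278125 m
Load 2 — point force P=10 kN at a=2 m (b=L-a=6):
  y_2 = -Pa(L-x)(2Lx-a²-x²)/(6LEI)  [x>a] = -10·2·(8-(8/3))·(2·8·(8/3)-2²-(8/3)²)/(6·8·50000) = -71/50625 m
Superposition: y = Σ y_i = -7291/2278125 m ≈ -0.003200 m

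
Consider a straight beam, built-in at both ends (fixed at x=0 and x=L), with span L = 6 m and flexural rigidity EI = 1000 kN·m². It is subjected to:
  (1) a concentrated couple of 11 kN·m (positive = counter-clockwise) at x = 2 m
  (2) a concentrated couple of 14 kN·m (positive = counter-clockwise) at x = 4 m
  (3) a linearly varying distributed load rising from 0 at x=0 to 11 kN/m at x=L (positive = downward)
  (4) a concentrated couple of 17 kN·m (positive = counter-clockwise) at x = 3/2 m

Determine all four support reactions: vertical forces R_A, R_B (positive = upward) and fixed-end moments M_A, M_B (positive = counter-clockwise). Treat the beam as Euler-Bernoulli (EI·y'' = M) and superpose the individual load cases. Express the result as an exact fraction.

R_A = 13423/720 kN, M_A = 3523/240 kN·m, R_B = 10337/720 kN, M_B = -2597/240 kN·m

Load 1 — applied couple M₀=11 kN·m at a=2 m (b=L-a=4):
  R_A = 6M₀ab/L³ = 6·11·2·4/6³ = 22/9 kN
  M_A = M₀b(2a-b)/L² = 11·4·(2·2-4)/6² = 0 kN·m
  R_B = -6M₀ab/L³ = -6·11·2·4/6³ = -22/9 kN
  M_B = M₀a(2b-a)/L² = 11·2·(2·4-2)/6² = 11/3 kN·m
Load 2 — applied couple M₀=14 kN·m at a=4 m (b=L-a=2):
  R_A = 6M₀ab/L³ = 6·14·4·2/6³ = 28/9 kN
  M_A = M₀b(2a-b)/L² = 14·2·(2·4-2)/6² = 14/3 kN·m
  R_B = -6M₀ab/L³ = -6·14·4·2/6³ = -28/9 kN
  M_B = M₀a(2b-a)/L² = 14·4·(2·2-4)/6² = 0 kN·m
Load 3 — triangular load w₀=11 kN/m (0→w₀ over full span):
  R_A = 3w₀L/20 = 3·11·6/20 = 99/10 kN
  M_A = w₀L²/30 = 11·6²/30 = 66/5 kN·m
  R_B = 7w₀L/20 = 7·11·6/20 = 231/10 kN
  M_B = -w₀L²/20 = -11·6²/20 = -99/5 kN·m
Load 4 — applied couple M₀=17 kN·m at a=3/2 m (b=L-a=9/2):
  R_A = 6M₀ab/L³ = 6·17·(3/2)·(9/2)/6³ = 51/16 kN
  M_A = M₀b(2a-b)/L² = 17·(9/2)·(2·(3/2)-(9/2))/6² = -51/16 kN·m
  R_B = -6M₀ab/L³ = -6·17·(3/2)·(9/2)/6³ = -51/16 kN
  M_B = M₀a(2b-a)/L² = 17·(3/2)·(2·(9/2)-(3/2))/6² = 85/16 kN·m
Superposition: R_A = 13423/720 kN, M_A = 3523/240 kN·m, R_B = 10337/720 kN, M_B = -2597/240 kN·m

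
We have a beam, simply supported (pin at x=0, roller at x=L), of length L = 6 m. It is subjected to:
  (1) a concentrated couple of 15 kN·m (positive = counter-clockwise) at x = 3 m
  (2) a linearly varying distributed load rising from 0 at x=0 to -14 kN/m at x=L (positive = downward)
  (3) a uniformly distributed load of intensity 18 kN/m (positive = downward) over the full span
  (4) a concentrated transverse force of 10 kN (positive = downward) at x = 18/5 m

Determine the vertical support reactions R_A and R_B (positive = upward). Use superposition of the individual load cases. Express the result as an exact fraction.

Load 1 — applied couple M₀=15 kN·m at a=3 m (b=L-a=3):
  R_A = M₀/L = 15/6 = 5/2 kN
  R_B = -M₀/L = -15/6 = -5/2 kN
Load 2 — triangular load w₀=-14 kN/m (0→w₀ over full span):
  R_A = w₀L/6 = (-14)·6/6 = -14 kN
  R_B = w₀L/3 = (-14)·6/3 = -28 kN
Load 3 — uniform load w=18 kN/m over full span:
  R_A = wL/2 = 18·6/2 = 54 kN
  R_B = wL/2 = 18·6/2 = 54 kN
Load 4 — point force P=10 kN at a=18/5 m (b=L-a=12/5):
  R_A = Pb/L = 10·(12/5)/6 = 4 kN
  R_B = Pa/L = 10·(18/5)/6 = 6 kN
Superposition: R_A = 93/2 kN, R_B = 59/2 kN

R_A = 93/2 kN, R_B = 59/2 kN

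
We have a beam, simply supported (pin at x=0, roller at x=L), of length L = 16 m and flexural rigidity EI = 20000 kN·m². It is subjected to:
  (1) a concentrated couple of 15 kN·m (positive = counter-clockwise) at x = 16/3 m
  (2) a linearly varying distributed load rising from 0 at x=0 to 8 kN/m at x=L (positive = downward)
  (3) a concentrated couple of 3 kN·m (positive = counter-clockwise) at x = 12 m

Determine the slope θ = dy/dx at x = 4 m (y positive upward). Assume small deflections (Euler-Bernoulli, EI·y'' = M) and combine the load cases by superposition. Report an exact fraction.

Load 1 — applied couple M₀=15 kN·m at a=16/3 m (b=L-a=32/3):
  θ_1 = (M₀x²/(2L)+C₁)/EI  [x≤a] with C₁=M₀(3b²-L²)/(6L)=40/3 = (15·4²/(2·16)+(40/3))/20000 = 1/960 rad
Load 2 — triangular load w₀=8 kN/m (0→w₀ over full span):
  θ_2 = -w₀(7L⁴-30L²x²+15x⁴)/(360LEI) = -8·(7·16⁴-30·16²·4²+15·4⁴)/(360·16·20000) = -1327/56250 rad
Load 3 — applied couple M₀=3 kN·m at a=12 m (b=L-a=4):
  θ_3 = (M₀x²/(2L)+C₁)/EI  [x≤a] with C₁=M₀(3b²-L²)/(6L)=-13/2 = (3·4²/(2·16)+(-13/2))/20000 = -1/4000 rad
Superposition: θ = Σ θ_i = -41039/1800000 rad ≈ -0.022799 rad

θ(4) = -41039/1800000 rad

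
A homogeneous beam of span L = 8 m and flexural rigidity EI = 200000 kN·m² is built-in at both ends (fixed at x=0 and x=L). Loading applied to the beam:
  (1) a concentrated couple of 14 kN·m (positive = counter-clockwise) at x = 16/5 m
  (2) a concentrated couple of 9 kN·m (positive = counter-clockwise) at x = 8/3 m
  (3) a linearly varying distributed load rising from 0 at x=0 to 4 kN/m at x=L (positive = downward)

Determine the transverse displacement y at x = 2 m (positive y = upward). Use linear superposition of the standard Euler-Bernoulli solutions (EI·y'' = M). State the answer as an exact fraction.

y(2) = -11/250000 m

Load 1 — applied couple M₀=14 kN·m at a=16/5 m (b=L-a=24/5):
  y_1 = (R_Ax³/6 - M_Ax²/2)/EI  [x≤a] with R_A=63/25, M_A=42/25 = ((63/25)·2³/6 - (42/25)·2²/2)/200000 = 0 m
Load 2 — applied couple M₀=9 kN·m at a=8/3 m (b=L-a=16/3):
  y_2 = (R_Ax³/6 - M_Ax²/2)/EI  [x≤a] with R_A=3/2, M_A=0 = ((3/2)·2³/6 - 0·2²/2)/200000 = 1/100000 m
Load 3 — triangular load w₀=4 kN/m (0→w₀ over full span):
  y_3 = -w₀x²(L-x)²(x+2L)/(120LEI) = -4·2²·(8-2)²·(2+2·8)/(120·8·200000) = -27/500000 m
Superposition: y = Σ y_i = -11/250000 m ≈ -0.000044 m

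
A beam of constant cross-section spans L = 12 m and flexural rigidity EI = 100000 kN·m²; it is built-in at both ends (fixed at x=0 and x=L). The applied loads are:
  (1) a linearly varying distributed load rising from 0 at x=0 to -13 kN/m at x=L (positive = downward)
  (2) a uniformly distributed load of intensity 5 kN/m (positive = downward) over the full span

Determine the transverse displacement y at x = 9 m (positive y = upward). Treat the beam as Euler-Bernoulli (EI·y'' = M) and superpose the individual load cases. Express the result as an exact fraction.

y(9) = 10449/16000000 m

Load 1 — triangular load w₀=-13 kN/m (0→w₀ over full span):
  y_1 = -w₀x²(L-x)²(x+2L)/(120LEI) = -(-13)·9²·(12-9)²·(9+2·12)/(120·12·100000) = 34749/16000000 m
Load 2 — uniform load w=5 kN/m over full span:
  y_2 = -wx²(L-x)²/(24EI) = -5·9²·(12-9)²/(24·100000) = -243/160000 m
Superposition: y = Σ y_i = 10449/16000000 m ≈ 0.000653 m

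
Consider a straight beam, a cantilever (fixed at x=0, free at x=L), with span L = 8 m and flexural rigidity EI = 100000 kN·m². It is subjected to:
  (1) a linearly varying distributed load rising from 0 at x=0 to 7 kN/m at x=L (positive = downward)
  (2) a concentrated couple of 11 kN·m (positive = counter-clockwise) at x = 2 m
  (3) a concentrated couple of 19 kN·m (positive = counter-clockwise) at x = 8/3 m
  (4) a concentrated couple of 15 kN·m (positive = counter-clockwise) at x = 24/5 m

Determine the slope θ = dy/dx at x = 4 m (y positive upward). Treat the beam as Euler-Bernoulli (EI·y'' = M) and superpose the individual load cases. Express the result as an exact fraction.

θ(4) = -1/400 rad

Load 1 — triangular load w₀=7 kN/m (0→w₀ over full span):
  θ_1 = (w₀Lx²/4-w₀L²x/3-w₀x⁴/(24L))/EI = (7·8·4²/4-7·8²·4/3-7·4⁴/(24·8))/100000 = -287/75000 rad
Load 2 — applied couple M₀=11 kN·m at a=2 m (b=L-a=6):
  θ_2 = M₀a/EI  [x>a] = 11·2/100000 = 11/50000 rad
Load 3 — applied couple M₀=19 kN·m at a=8/3 m (b=L-a=16/3):
  θ_3 = M₀a/EI  [x>a] = 19·(8/3)/100000 = 19/37500 rad
Load 4 — applied couple M₀=15 kN·m at a=24/5 m (b=L-a=16/5):
  θ_4 = M₀x/EI  [x≤a] = 15·4/100000 = 3/5000 rad
Superposition: θ = Σ θ_i = -1/400 rad ≈ -0.002500 rad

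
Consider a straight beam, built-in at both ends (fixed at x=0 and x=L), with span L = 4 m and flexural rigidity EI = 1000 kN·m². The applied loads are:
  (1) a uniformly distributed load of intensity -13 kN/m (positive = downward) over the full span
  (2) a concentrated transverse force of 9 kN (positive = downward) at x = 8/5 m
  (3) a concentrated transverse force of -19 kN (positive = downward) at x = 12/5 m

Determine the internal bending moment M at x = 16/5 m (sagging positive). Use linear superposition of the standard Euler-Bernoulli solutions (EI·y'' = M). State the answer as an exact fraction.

Load 1 — uniform load w=-13 kN/m over full span:
  M_1 = wLx/2 - wL²/12 - wx²/2 = (-13)·4·(16/5)/2 - (-13)·4²/12 - (-13)·(16/5)²/2 = 52/75 kN·m
Load 2 — point force P=9 kN at a=8/5 m (b=L-a=12/5):
  M_2 = Pa²(a+3b)(L-x)/L³ - Pa²b/L²  [x>a] = 9·(8/5)²·((8/5)+3·(12/5))·(4-(16/5))/4³ - 9·(8/5)²·(12/5)/4² = -576/625 kN·m
Load 3 — point force P=-19 kN at a=12/5 m (b=L-a=8/5):
  M_3 = Pa²(a+3b)(L-x)/L³ - Pa²b/L²  [x>a] = (-19)·(12/5)²·((12/5)+3·(8/5))·(4-(16/5))/4³ - (-19)·(12/5)²·(8/5)/4² = 684/625 kN·m
Superposition: M = Σ M_i = 1624/1875 kN·m ≈ 0.866133 kN·m

M(16/5) = 1624/1875 kN·m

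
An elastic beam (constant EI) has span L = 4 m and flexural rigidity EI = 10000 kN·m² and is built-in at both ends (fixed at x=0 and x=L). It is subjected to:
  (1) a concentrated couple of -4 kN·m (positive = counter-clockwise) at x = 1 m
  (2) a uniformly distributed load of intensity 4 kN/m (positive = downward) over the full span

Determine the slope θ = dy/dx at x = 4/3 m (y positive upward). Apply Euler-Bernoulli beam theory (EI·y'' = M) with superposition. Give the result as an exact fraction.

θ(4/3) = -91/405000 rad

Load 1 — applied couple M₀=-4 kN·m at a=1 m (b=L-a=3):
  θ_1 = (R_Ax²/2 - M_Ax - M₀(x-a))/EI  [x>a] with R_A=-9/8, M_A=3/4 = ((-9/8)·(4/3)²/2 - (3/4)·(4/3) - (-4)·((4/3)-1))/10000 = -1/15000 rad
Load 2 — uniform load w=4 kN/m over full span:
  θ_2 = -wx(L-x)(L-2x)/(12EI) = -4·(4/3)·(4-(4/3))·(4-2·(4/3))/(12·10000) = -8/50625 rad
Superposition: θ = Σ θ_i = -91/405000 rad ≈ -0.000225 rad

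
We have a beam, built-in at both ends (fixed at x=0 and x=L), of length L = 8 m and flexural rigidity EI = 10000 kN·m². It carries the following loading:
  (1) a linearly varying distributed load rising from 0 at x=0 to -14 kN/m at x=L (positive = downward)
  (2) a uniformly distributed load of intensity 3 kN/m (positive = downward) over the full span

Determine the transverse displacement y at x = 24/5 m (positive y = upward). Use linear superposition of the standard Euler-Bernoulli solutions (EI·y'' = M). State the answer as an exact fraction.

Load 1 — triangular load w₀=-14 kN/m (0→w₀ over full span):
  y_1 = -w₀x²(L-x)²(x+2L)/(120LEI) = -(-14)·(24/5)²·(8-(24/5))²·((24/5)+2·8)/(120·8·10000) = 69888/9765625 m
Load 2 — uniform load w=3 kN/m over full span:
  y_2 = -wx²(L-x)²/(24EI) = -3·(24/5)²·(8-(24/5))²/(24·10000) = -1152/390625 m
Superposition: y = Σ y_i = 41088/9765625 m ≈ 0.004207 m

y(24/5) = 41088/9765625 m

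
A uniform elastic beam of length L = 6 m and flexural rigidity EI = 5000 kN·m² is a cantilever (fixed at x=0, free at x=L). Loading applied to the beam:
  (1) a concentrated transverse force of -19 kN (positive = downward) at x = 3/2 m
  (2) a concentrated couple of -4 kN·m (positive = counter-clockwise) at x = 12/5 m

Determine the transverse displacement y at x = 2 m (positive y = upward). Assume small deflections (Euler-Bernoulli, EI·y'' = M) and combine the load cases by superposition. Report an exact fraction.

Load 1 — point force P=-19 kN at a=3/2 m (b=L-a=9/2):
  y_1 = -Pa²(3x-a)/(6EI)  [x>a] = -(-19)·(3/2)²·(3·2-(3/2))/(6·5000) = 513/80000 m
Load 2 — applied couple M₀=-4 kN·m at a=12/5 m (b=L-a=18/5):
  y_2 = M₀x²/(2EI)  [x≤a] = (-4)·2²/(2·5000) = -1/625 m
Superposition: y = Σ y_i = 77/16000 m ≈ 0.004812 m

y(2) = 77/16000 m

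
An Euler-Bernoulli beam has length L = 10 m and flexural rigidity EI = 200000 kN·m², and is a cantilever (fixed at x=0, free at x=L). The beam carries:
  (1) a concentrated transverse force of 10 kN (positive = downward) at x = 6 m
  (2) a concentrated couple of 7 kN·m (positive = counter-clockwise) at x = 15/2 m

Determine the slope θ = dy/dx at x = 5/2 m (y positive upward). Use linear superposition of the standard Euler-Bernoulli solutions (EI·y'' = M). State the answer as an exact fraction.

θ(5/2) = -81/160000 rad

Load 1 — point force P=10 kN at a=6 m (b=L-a=4):
  θ_1 = -Px(2a-x)/(2EI)  [x≤a] = -10·(5/2)·(2·6-(5/2))/(2·200000) = -19/32000 rad
Load 2 — applied couple M₀=7 kN·m at a=15/2 m (b=L-a=5/2):
  θ_2 = M₀x/EI  [x≤a] = 7·(5/2)/200000 = 7/80000 rad
Superposition: θ = Σ θ_i = -81/160000 rad ≈ -0.000506 rad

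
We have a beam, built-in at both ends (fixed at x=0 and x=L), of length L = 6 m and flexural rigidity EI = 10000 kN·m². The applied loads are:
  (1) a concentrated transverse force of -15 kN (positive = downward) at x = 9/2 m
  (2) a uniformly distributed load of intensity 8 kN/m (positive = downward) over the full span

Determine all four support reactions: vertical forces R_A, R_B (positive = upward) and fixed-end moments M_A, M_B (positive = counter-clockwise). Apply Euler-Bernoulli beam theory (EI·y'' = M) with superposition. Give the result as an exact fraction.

R_A = 693/32 kN, M_A = 633/32 kN·m, R_B = 363/32 kN, M_B = -363/32 kN·m

Load 1 — point force P=-15 kN at a=9/2 m (b=L-a=3/2):
  R_A = Pb²(3a+b)/L³ = (-15)·(3/2)²·(3·(9/2)+(3/2))/6³ = -75/32 kN
  M_A = Pab²/L² = (-15)·(9/2)·(3/2)²/6² = -135/32 kN·m
  R_B = Pa²(a+3b)/L³ = (-15)·(9/2)²·((9/2)+3·(3/2))/6³ = -405/32 kN
  M_B = -Pa²b/L² = -(-15)·(9/2)²·(3/2)/6² = 405/32 kN·m
Load 2 — uniform load w=8 kN/m over full span:
  R_A = wL/2 = 8·6/2 = 24 kN
  M_A = wL²/12 = 8·6²/12 = 24 kN·m
  R_B = wL/2 = 8·6/2 = 24 kN
  M_B = -wL²/12 = -8·6²/12 = -24 kN·m
Superposition: R_A = 693/32 kN, M_A = 633/32 kN·m, R_B = 363/32 kN, M_B = -363/32 kN·m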